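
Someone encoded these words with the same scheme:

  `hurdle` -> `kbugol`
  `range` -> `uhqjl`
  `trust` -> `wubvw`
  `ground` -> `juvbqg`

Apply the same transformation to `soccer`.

vvfflu

The shift depends on letter class: consonant h→k is +3, but vowel u→b is +7. The rule splits by letter class: vowels +7, consonants +3.
Applying it to soccer: s(cons)+3=v, o(vowel)+7=v, c(cons)+3=f, c(cons)+3=f, e(vowel)+7=l, r(cons)+3=u.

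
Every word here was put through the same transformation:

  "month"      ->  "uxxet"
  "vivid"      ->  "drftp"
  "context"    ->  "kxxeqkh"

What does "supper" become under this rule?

adzaqe

In month: m→u is +8, o→x is +9, n→x is +10, t→e is +11 — the shift increases by 1 each position. Letter i (0-indexed) is shifted by i+8, so successive shifts are 8, 9, 10, ….
On supper: s+8=a, u+9=d, p+10=z, p+11=a, e+12=q, r+13=e.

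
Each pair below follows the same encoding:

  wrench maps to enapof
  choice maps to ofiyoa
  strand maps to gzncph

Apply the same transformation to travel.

Treating letters as 0–25, the rule is x ↦ 19x + 2 (mod 26).
On travel: t(19)→19·19+2≡25=z; r(17)→19·17+2≡13=n; a(0)→19·0+2≡2=c; v(21)→19·21+2≡11=l; e(4)→19·4+2≡0=a; l(11)→19·11+2≡3=d (all mod 26).

znclad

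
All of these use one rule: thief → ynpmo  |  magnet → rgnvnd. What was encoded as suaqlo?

In thief: t→y is +5, h→n is +6, i→p is +7, e→m is +8 — the shift increases by 1 each position. Each letter shifts forward by (position + 5), i.e. 5, 6, 7, … — the shift grows by one for each successive letter.
Reversing it on suaqlo: s−5=n, u−6=o, a−7=t, q−8=i, l−9=c, o−10=e.

notice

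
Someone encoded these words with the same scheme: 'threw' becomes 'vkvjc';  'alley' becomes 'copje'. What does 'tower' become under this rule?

vrajx

The shift increases by 1 at each position, starting from +2: 2, 3, 4, ….
On tower: t+2=v, o+3=r, w+4=a, e+5=j, r+6=x.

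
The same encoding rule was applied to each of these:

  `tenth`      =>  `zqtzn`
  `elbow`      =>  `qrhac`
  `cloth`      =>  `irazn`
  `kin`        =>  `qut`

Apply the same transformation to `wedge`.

cqjmq

The shift depends on letter class: consonant t→z is +6, but vowel e→q is +12. Two shifts are in play — +12 for a/e/i/o/u, +6 for every other letter.
Applying it to wedge: w(cons)+6=c, e(vowel)+12=q, d(cons)+6=j, g(cons)+6=m, e(vowel)+12=q.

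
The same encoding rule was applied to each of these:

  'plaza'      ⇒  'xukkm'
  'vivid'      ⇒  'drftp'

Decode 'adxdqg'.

Each letter shifts forward by (position + 8), i.e. 8, 9, 10, … — the shift grows by one for each successive letter.
Decoding adxdqg: a−8=s, d−9=u, x−10=n, d−11=s, q−12=e, g−13=t.

sunset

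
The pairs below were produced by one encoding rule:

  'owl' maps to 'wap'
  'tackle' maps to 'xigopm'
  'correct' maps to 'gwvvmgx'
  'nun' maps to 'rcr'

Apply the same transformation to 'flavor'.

The shift depends on letter class: consonant w→a is +4, but vowel o→w is +8. Two shifts are in play — +8 for a/e/i/o/u, +4 for every other letter.
Applying it to flavor: f(cons)+4=j, l(cons)+4=p, a(vowel)+8=i, v(cons)+4=z, o(vowel)+8=w, r(cons)+4=v.

jpizwv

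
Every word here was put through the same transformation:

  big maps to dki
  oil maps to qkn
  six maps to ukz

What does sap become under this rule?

ucr

Compare letters: b→d is +2, i→k is +2, g→i is +2 — a constant shift. Every letter moves 2 places later in the alphabet, wrapping around z→a.
Applying it to sap: s+2=u, a+2=c, p+2=r.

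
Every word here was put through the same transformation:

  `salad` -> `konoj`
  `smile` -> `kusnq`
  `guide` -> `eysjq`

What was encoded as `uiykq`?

mouse

s(18)→k(10) and a(0)→o(14) fit y≡7x+14 (mod 26); the inverse of 7 mod 26 is 15. Each letter's alphabet position (a=0..z=25) is mapped through 7·x+14 mod 26 — an affine cipher.
Undoing it on uiykq: u(20)→15·(20−14)≡12=m; i(8)→15·(8−14)≡14=o; y(24)→15·(24−14)≡20=u; k(10)→15·(10−14)≡18=s; q(16)→15·(16−14)≡4=e (all mod 26).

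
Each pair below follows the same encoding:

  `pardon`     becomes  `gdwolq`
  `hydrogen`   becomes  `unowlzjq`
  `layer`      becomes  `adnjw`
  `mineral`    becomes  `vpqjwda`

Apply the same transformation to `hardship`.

udworupg

p(15)→g(6) and a(0)→d(3) fit y≡21x+3 (mod 26); the inverse of 21 mod 26 is 5. Each letter's alphabet position (a=0..z=25) is mapped through 21·x+3 mod 26 — an affine cipher.
Applying it to hardship: h(7)→21·7+3≡20=u; a(0)→21·0+3≡3=d; r(17)→21·17+3≡22=w; d(3)→21·3+3≡14=o; s(18)→21·18+3≡17=r; h(7)→21·7+3≡20=u; i(8)→21·8+3≡15=p; p(15)→21·15+3≡6=g (all mod 26).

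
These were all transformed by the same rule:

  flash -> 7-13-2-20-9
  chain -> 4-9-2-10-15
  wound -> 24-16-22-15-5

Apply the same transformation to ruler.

19-22-13-6-19

f is letter #6 and maps to 7: an offset of 1. The number is (letter's place in the alphabet, a=1) + 1.
Applying it to ruler: r=18→19, u=21→22, l=12→13, e=5→6, r=18→19.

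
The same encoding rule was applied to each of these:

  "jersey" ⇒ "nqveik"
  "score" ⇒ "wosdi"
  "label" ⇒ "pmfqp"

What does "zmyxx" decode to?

vault

It's a Vigenère-style cipher with numeric key [4,12]: position i shifts by key[i mod 2].
Reversing it on zmyxx: z−4=v, m−12=a, y−4=u, x−12=l, x−4=t.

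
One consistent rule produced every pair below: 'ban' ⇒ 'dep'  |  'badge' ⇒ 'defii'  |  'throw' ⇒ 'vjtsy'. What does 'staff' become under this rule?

The shift depends on letter class: consonant b→d is +2, but vowel a→e is +4. Vowels shift forward by 4 and consonants shift forward by 2.
On staff: s(cons)+2=u, t(cons)+2=v, a(vowel)+4=e, f(cons)+2=h, f(cons)+2=h.

uvehh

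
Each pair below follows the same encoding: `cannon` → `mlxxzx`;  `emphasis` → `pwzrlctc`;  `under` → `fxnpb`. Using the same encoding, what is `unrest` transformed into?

fxbpcd

The rule splits by letter class: vowels +11, consonants +10.
For unrest: u(vowel)+11=f, n(cons)+10=x, r(cons)+10=b, e(vowel)+11=p, s(cons)+10=c, t(cons)+10=d.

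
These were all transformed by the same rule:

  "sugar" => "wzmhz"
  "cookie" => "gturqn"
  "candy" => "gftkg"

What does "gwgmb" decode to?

craft

Each letter shifts forward by (position + 4), i.e. 4, 5, 6, … — the shift grows by one for each successive letter.
Reversing it on gwgmb: g−4=c, w−5=r, g−6=a, m−7=f, b−8=t.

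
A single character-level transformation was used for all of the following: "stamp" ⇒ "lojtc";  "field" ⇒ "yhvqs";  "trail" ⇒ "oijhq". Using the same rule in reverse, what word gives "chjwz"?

Each letter's alphabet position (a=0..z=25) is mapped through 3·x+9 mod 26 — an affine cipher.
Decoding chjwz: c(2)→9·(2−9)≡15=p; h(7)→9·(7−9)≡8=i; j(9)→9·(9−9)≡0=a; w(22)→9·(22−9)≡13=n; z(25)→9·(25−9)≡14=o (all mod 26).

piano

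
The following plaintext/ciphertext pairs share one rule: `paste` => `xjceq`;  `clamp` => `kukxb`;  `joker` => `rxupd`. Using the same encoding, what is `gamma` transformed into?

ojwxm

Letter i (0-indexed) is shifted by i+8, so successive shifts are 8, 9, 10, ….
Applying it to gamma: g+8=o, a+9=j, m+10=w, m+11=x, a+12=m.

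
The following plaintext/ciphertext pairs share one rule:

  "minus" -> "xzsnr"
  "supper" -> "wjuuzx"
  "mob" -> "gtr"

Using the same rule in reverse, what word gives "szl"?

The word is reversed, then every letter is shifted forward by 5.
Reversing it on szl: shift back: s−5=n, z−5=u, l−5=g → nug; then reverse → gun.

gun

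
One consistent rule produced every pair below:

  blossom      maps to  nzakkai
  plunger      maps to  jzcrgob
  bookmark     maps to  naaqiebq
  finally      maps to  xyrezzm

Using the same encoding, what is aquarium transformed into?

escebyci

b(1)→n(13) and l(11)→z(25) fit y≡9x+4 (mod 26); the inverse of 9 mod 26 is 3. Each letter's alphabet position (a=0..z=25) is mapped through 9·x+4 mod 26 — an affine cipher.
On aquarium: a(0)→9·0+4≡4=e; q(16)→9·16+4≡18=s; u(20)→9·20+4≡2=c; a(0)→9·0+4≡4=e; r(17)→9·17+4≡1=b; i(8)→9·8+4≡24=y; u(20)→9·20+4≡2=c; m(12)→9·12+4≡8=i (all mod 26).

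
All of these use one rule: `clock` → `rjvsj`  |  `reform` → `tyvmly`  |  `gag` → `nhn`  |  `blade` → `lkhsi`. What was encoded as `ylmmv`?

offer

Read the word backwards and shift each letter +7.
Undoing it on ylmmv: shift back: y−7=r, l−7=e, m−7=f, m−7=f, v−7=o → reffo; then reverse → offer.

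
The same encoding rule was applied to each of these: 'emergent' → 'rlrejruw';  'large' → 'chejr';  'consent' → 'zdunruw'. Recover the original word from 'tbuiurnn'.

kindness

e(4)→r(17) and m(12)→l(11) fit y≡9x+7 (mod 26); the inverse of 9 mod 26 is 3. Each letter's alphabet position (a=0..z=25) is mapped through 9·x+7 mod 26 — an affine cipher.
Reversing it on tbuiurnn: t(19)→3·(19−7)≡10=k; b(1)→3·(1−7)≡8=i; u(20)→3·(20−7)≡13=n; i(8)→3·(8−7)≡3=d; u(20)→3·(20−7)≡13=n; r(17)→3·(17−7)≡4=e; n(13)→3·(13−7)≡18=s; n(13)→3·(13−7)≡18=s (all mod 26).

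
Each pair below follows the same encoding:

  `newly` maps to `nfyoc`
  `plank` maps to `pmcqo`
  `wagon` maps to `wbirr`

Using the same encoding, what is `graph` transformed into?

Each letter shifts forward by its position index (0, 1, 2, …) — the shift grows by one for each successive letter.
Applying it to graph: g+0=g, r+1=s, a+2=c, p+3=s, h+4=l.

gscsl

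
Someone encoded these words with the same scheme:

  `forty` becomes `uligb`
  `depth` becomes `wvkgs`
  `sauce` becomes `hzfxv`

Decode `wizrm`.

drain

Letters are reflected about the middle of the alphabet (position → 25−position): Atbash.
Decoding wizrm: w↔d, i↔r, z↔a, r↔i, m↔n.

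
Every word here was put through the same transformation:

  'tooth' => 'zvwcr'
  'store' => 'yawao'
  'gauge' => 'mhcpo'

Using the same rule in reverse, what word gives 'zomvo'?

theme

In tooth: t→z is +6, o→v is +7, o→w is +8, t→c is +9 — the shift increases by 1 each position. Letter i (0-indexed) is shifted by i+6, so successive shifts are 6, 7, 8, ….
Decoding zomvo: z−6=t, o−7=h, m−8=e, v−9=m, o−10=e.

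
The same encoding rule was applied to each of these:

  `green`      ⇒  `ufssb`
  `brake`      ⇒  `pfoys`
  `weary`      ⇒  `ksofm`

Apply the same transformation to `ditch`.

rwhqv

This is a Caesar cipher with shift 14.
Applying it to ditch: d+14=r, i+14=w, t+14=h, c+14=q, h+14=v.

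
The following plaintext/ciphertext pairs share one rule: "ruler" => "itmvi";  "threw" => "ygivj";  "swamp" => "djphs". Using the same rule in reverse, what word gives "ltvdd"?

guess

Each letter's alphabet position (a=0..z=25) is mapped through 21·x+15 mod 26 — an affine cipher.
Undoing it on ltvdd: l(11)→5·(11−15)≡6=g; t(19)→5·(19−15)≡20=u; v(21)→5·(21−15)≡4=e; d(3)→5·(3−15)≡18=s; d(3)→5·(3−15)≡18=s (all mod 26).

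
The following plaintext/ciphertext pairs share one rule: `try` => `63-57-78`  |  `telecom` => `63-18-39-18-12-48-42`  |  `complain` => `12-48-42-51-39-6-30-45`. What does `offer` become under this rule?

t(#20)→63 and r(#18)→57: differences scale by 3, so n = 3·pos + 3. The formula is n = 3×(alphabet index, a=1) + 3.
On offer: o=15→48, f=6→21, f=6→21, e=5→18, r=18→57.

48-21-21-18-57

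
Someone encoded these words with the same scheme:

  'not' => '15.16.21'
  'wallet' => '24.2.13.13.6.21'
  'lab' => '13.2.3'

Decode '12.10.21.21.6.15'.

kitten

n is letter #14 and maps to 15: an offset of 1. The number is (letter's place in the alphabet, a=1) + 1.
Decoding 12.10.21.21.6.15: 12→(12−1)÷1=11=k, 10→(10−1)÷1=9=i, 21→(21−1)÷1=20=t, 21→(21−1)÷1=20=t, 6→(6−1)÷1=5=e, 15→(15−1)÷1=14=n.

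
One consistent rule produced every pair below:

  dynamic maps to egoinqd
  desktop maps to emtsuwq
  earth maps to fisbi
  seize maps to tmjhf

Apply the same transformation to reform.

smgwsu

Shifts by position in dynamic: pos 0: d→e (+1), pos 1: y→g (+8), pos 2: n→o (+1), pos 3: a→i (+8) — repeating every 2. The shifts repeat in a cycle of length 2: positions 0,1,… shift by +1, +8, then the pattern repeats.
On reform: r+1=s, e+8=m, f+1=g, o+8=w, r+1=s, m+8=u.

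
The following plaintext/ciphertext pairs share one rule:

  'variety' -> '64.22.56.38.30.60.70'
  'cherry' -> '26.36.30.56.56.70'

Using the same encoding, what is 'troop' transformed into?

60.56.50.50.52

With a=1..z=26, the number is 2·pos + 20.
On troop: t=20→60, r=18→56, o=15→50, o=15→50, p=16→52.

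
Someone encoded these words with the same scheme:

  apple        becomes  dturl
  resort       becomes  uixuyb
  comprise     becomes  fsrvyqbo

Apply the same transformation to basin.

eexou

In apple: a→d is +3, p→t is +4, p→u is +5, l→r is +6 — the shift increases by 1 each position. The shift increases by 1 at each position, starting from +3: 3, 4, 5, ….
On basin: b+3=e, a+4=e, s+5=x, i+6=o, n+7=u.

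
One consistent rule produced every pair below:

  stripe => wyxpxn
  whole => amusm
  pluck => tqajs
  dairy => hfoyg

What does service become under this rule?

wjxcqlo

In stripe: s→w is +4, t→y is +5, r→x is +6, i→p is +7 — the shift increases by 1 each position. Letter i (0-indexed) is shifted by i+4, so successive shifts are 4, 5, 6, ….
Applying it to service: s+4=w, e+5=j, r+6=x, v+7=c, i+8=q, c+9=l, e+10=o.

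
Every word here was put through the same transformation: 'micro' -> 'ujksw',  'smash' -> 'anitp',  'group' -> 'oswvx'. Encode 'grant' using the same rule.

Shifts by position in micro: pos 0: m→u (+8), pos 1: i→j (+1), pos 2: c→k (+8), pos 3: r→s (+1) — repeating every 2. A repeating key of period 2 is used — shifts +8, +1 over and over.
For grant: g+8=o, r+1=s, a+8=i, n+1=o, t+8=b.

osiob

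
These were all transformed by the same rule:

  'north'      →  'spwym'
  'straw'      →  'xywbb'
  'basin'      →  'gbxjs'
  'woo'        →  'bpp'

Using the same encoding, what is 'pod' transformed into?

upi

The shift depends on letter class: consonant n→s is +5, but vowel o→p is +1. Vowels shift forward by 1 and consonants shift forward by 5.
On pod: p(cons)+5=u, o(vowel)+1=p, d(cons)+5=i.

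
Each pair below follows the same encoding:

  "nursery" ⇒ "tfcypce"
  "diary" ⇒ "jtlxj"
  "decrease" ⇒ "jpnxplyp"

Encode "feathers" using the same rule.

Shifts by position in nursery: pos 0: n→t (+6), pos 1: u→f (+11), pos 2: r→c (+11), pos 3: s→y (+6), pos 4: e→p (+11), pos 5: r→c (+11) — repeating every 3. A repeating key of period 3 is used — shifts +6, +11, +11 over and over.
Applying it to feathers: f+6=l, e+11=p, a+11=l, t+6=z, h+11=s, e+11=p, r+6=x, s+11=d.

lplzspxd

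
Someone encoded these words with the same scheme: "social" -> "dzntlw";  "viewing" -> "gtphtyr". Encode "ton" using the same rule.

ezy

Compare letters: s→d is +11, o→z is +11, c→n is +11 — a constant shift. Each letter is shifted forward by 11 in the alphabet (a Caesar shift of +11).
On ton: t+11=e, o+11=z, n+11=y.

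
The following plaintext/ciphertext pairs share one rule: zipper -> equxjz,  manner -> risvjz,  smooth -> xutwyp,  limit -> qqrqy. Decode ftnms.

alien

Shifts by position in zipper: pos 0: z→e (+5), pos 1: i→q (+8), pos 2: p→u (+5), pos 3: p→x (+8) — repeating every 2. It's a Vigenère-style cipher with numeric key [5,8]: position i shifts by key[i mod 2].
Reversing it on ftnms: f−5=a, t−8=l, n−5=i, m−8=e, s−5=n.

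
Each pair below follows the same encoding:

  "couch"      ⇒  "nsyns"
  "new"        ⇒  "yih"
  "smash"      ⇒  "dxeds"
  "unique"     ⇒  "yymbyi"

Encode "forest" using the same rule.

qscide

The shift depends on letter class: consonant c→n is +11, but vowel o→s is +4. Vowels shift forward by 4 and consonants shift forward by 11.
Applying it to forest: f(cons)+11=q, o(vowel)+4=s, r(cons)+11=c, e(vowel)+4=i, s(cons)+11=d, t(cons)+11=e.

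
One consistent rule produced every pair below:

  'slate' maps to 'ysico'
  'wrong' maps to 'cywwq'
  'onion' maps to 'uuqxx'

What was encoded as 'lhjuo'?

In slate: s→y is +6, l→s is +7, a→i is +8, t→c is +9 — the shift increases by 1 each position. Letter i (0-indexed) is shifted by i+6, so successive shifts are 6, 7, 8, ….
Undoing it on lhjuo: l−6=f, h−7=a, j−8=b, u−9=l, o−10=e.

fable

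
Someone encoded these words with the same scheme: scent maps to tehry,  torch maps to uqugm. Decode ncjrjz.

magnet

In scent: s→t is +1, c→e is +2, e→h is +3, n→r is +4 — the shift increases by 1 each position. The shift increases by 1 at each position, starting from +1: 1, 2, 3, ….
Reversing it on ncjrjz: n−1=m, c−2=a, j−3=g, r−4=n, j−5=e, z−6=t.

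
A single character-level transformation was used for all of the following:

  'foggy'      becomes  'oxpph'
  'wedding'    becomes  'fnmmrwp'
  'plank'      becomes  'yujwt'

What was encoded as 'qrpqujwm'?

Compare letters: f→o is +9, o→x is +9, g→p is +9 — a constant shift. Each letter is shifted forward by 9 in the alphabet (a Caesar shift of +9).
Decoding qrpqujwm: q−9=h, r−9=i, p−9=g, q−9=h, u−9=l, j−9=a, w−9=n, m−9=d.

highland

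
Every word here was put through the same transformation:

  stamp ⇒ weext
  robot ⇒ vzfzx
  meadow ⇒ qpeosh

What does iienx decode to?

Shifts by position in stamp: pos 0: s→w (+4), pos 1: t→e (+11), pos 2: a→e (+4), pos 3: m→x (+11) — repeating every 2. The shifts repeat in a cycle of length 2: positions 0,1,… shift by +4, +11, then the pattern repeats.
Decoding iienx: i−4=e, i−11=x, e−4=a, n−11=c, x−4=t.

exact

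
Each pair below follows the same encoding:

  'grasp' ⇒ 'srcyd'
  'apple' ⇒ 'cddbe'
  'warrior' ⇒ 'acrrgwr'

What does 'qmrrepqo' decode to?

currency

g(6)→s(18) and r(17)→r(17) fit y≡7x+2 (mod 26); the inverse of 7 mod 26 is 15. Treating letters as 0–25, the rule is x ↦ 7x + 2 (mod 26).
Reversing it on qmrrepqo: q(16)→15·(16−2)≡2=c; m(12)→15·(12−2)≡20=u; r(17)→15·(17−2)≡17=r; r(17)→15·(17−2)≡17=r; e(4)→15·(4−2)≡4=e; p(15)→15·(15−2)≡13=n; q(16)→15·(16−2)≡2=c; o(14)→15·(14−2)≡24=y (all mod 26).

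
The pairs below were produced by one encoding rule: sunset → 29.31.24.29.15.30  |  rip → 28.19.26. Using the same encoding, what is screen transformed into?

The number is (letter's place in the alphabet, a=1) + 10.
Applying it to screen: s=19→29, c=3→13, r=18→28, e=5→15, e=5→15, n=14→24.

29.13.28.15.15.24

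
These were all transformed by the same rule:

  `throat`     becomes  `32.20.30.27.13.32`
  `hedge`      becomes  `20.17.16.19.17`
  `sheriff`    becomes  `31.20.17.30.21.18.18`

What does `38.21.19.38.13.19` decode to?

zigzag

t is letter #20 and maps to 32: an offset of 12. The number is (letter's place in the alphabet, a=1) + 12.
Decoding 38.21.19.38.13.19: 38→(38−12)÷1=26=z, 21→(21−12)÷1=9=i, 19→(19−12)÷1=7=g, 38→(38−12)÷1=26=z, 13→(13−12)÷1=1=a, 19→(19−12)÷1=7=g.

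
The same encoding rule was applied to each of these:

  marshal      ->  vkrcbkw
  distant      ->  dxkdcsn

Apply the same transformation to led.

nov

The word is reversed, then every letter is shifted forward by 10.
On led: reverse → del; then shift: d+10=n, e+10=o, l+10=v.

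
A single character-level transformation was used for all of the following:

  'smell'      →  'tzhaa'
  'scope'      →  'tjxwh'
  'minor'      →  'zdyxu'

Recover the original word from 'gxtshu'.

s(18)→t(19) and m(12)→z(25) fit y≡25x+11 (mod 26); the inverse of 25 mod 26 is 25. This is an affine cipher: with a=0,…,z=25, each position x becomes (25x+11) mod 26.
Undoing it on gxtshu: g(6)→25·(6−11)≡5=f; x(23)→25·(23−11)≡14=o; t(19)→25·(19−11)≡18=s; s(18)→25·(18−11)≡19=t; h(7)→25·(7−11)≡4=e; u(20)→25·(20−11)≡17=r (all mod 26).

foster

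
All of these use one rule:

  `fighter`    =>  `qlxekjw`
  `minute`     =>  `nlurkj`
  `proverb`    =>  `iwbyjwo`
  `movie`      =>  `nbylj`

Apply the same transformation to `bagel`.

Each letter's alphabet position (a=0..z=25) is mapped through 7·x+7 mod 26 — an affine cipher.
Applying it to bagel: b(1)→7·1+7≡14=o; a(0)→7·0+7≡7=h; g(6)→7·6+7≡23=x; e(4)→7·4+7≡9=j; l(11)→7·11+7≡6=g (all mod 26).

ohxjg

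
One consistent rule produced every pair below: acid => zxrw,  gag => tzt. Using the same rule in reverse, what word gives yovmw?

Each pair mirrors across the alphabet (a↔z, c↔x, i↔r): positions sum to 25. Each letter is replaced by its mirror in the alphabet: a↔z, b↔y, c↔x, and so on (the Atbash cipher).
Reversing it on yovmw: y↔b, o↔l, v↔e, m↔n, w↔d.

blend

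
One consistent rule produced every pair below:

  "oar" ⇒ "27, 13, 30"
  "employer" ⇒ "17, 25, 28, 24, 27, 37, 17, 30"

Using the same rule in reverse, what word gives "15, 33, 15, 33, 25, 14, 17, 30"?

cucumber

o is letter #15 and maps to 27: an offset of 12. Letters become their 1-based position plus 12 (so a→13, b→14, …).
Reversing it on 15, 33, 15, 33, 25, 14, 17, 30: 15→(15−12)÷1=3=c, 33→(33−12)÷1=21=u, 15→(15−12)÷1=3=c, 33→(33−12)÷1=21=u, 25→(25−12)÷1=13=m, 14→(14−12)÷1=2=b, 17→(17−12)÷1=5=e, 30→(30−12)÷1=18=r.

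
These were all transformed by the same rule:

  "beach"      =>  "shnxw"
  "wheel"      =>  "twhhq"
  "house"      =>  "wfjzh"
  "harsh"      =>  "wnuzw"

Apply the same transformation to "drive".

cuboh

b(1)→s(18) and e(4)→h(7) fit y≡5x+13 (mod 26); the inverse of 5 mod 26 is 21. Each letter's alphabet position (a=0..z=25) is mapped through 5·x+13 mod 26 — an affine cipher.
On drive: d(3)→5·3+13≡2=c; r(17)→5·17+13≡20=u; i(8)→5·8+13≡1=b; v(21)→5·21+13≡14=o; e(4)→5·4+13≡7=h (all mod 26).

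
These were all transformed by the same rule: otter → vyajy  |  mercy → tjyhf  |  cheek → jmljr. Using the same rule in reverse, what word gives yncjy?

river

Shifts by position in otter: pos 0: o→v (+7), pos 1: t→y (+5), pos 2: t→a (+7), pos 3: e→j (+5) — repeating every 2. It's a Vigenère-style cipher with numeric key [7,5]: position i shifts by key[i mod 2].
Reversing it on yncjy: y−7=r, n−5=i, c−7=v, j−5=e, y−7=r.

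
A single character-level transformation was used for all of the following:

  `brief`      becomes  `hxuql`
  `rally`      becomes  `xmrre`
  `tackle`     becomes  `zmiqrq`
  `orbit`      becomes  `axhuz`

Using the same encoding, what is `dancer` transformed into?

The rule splits by letter class: vowels +12, consonants +6.
For dancer: d(cons)+6=j, a(vowel)+12=m, n(cons)+6=t, c(cons)+6=i, e(vowel)+12=q, r(cons)+6=x.

jmtiqx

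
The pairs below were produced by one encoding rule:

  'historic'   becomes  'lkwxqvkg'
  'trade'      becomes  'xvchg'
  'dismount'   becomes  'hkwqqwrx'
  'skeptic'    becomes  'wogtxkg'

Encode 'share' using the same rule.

wlcvg

The shift depends on letter class: consonant h→l is +4, but vowel i→k is +2. Vowels shift forward by 2 and consonants shift forward by 4.
On share: s(cons)+4=w, h(cons)+4=l, a(vowel)+2=c, r(cons)+4=v, e(vowel)+2=g.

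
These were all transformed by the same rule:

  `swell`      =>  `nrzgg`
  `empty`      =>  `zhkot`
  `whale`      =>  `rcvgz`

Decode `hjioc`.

Compare letters: s→n is +21, w→r is +21, e→z is +21 — a constant shift. Each letter is shifted forward by 21 in the alphabet (a Caesar shift of +21).
Decoding hjioc: h−21=m, j−21=o, i−21=n, o−21=t, c−21=h.

month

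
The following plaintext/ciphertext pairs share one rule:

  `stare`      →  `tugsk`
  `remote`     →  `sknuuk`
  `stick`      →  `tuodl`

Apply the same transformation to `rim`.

son

The shift depends on letter class: consonant s→t is +1, but vowel a→g is +6. Two shifts are in play — +6 for a/e/i/o/u, +1 for every other letter.
On rim: r(cons)+1=s, i(vowel)+6=o, m(cons)+1=n.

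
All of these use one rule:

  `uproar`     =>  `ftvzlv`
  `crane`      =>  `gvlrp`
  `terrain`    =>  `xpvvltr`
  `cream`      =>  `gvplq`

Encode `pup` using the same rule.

tft

The shift depends on letter class: consonant p→t is +4, but vowel u→f is +11. Two shifts are in play — +11 for a/e/i/o/u, +4 for every other letter.
Applying it to pup: p(cons)+4=t, u(vowel)+11=f, p(cons)+4=t.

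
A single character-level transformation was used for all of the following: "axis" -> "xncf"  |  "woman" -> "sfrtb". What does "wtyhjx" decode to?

sector

The output letters match the input read backwards, each shifted +5: axis reversed is sixa. The word is reversed, then every letter is shifted forward by 5.
Reversing it on wtyhjx: shift back: w−5=r, t−5=o, y−5=t, h−5=c, j−5=e, x−5=s → rotces; then reverse → sector.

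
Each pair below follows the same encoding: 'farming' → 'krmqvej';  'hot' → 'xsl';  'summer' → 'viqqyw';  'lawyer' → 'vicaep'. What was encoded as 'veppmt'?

The output letters match the input read backwards, each shifted +4: farming reversed is gnimraf. Two steps: reverse the string, then apply a Caesar shift of +4.
Undoing it on veppmt: shift back: v−4=r, e−4=a, p−4=l, p−4=l, m−4=i, t−4=p → rallip; then reverse → pillar.

pillar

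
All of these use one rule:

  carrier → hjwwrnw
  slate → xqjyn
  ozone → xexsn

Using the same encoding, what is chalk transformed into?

Two shifts are in play — +9 for a/e/i/o/u, +5 for every other letter.
On chalk: c(cons)+5=h, h(cons)+5=m, a(vowel)+9=j, l(cons)+5=q, k(cons)+5=p.

hmjqp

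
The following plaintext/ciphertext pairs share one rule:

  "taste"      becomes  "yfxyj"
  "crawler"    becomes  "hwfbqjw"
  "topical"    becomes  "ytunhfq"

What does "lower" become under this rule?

Compare letters: t→y is +5, a→f is +5, s→x is +5 — a constant shift. This is a Caesar cipher with shift 5.
Applying it to lower: l+5=q, o+5=t, w+5=b, e+5=j, r+5=w.

qtbjw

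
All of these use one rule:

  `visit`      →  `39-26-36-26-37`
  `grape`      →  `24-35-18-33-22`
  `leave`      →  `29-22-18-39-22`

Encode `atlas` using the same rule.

18-37-29-18-36

v is letter #22 and maps to 39: an offset of 17. The number is (letter's place in the alphabet, a=1) + 17.
Applying it to atlas: a=1→18, t=20→37, l=12→29, a=1→18, s=19→36.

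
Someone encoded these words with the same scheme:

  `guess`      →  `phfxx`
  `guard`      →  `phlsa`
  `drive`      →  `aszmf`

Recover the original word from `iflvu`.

peach

g(6)→p(15) and u(20)→h(7) fit y≡5x+11 (mod 26); the inverse of 5 mod 26 is 21. This is an affine cipher: with a=0,…,z=25, each position x becomes (5x+11) mod 26.
Decoding iflvu: i(8)→21·(8−11)≡15=p; f(5)→21·(5−11)≡4=e; l(11)→21·(11−11)≡0=a; v(21)→21·(21−11)≡2=c; u(20)→21·(20−11)≡7=h (all mod 26).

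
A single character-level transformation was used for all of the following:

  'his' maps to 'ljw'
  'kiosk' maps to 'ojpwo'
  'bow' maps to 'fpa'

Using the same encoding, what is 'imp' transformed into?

jqt

The shift depends on letter class: consonant h→l is +4, but vowel i→j is +1. Vowels shift forward by 1 and consonants shift forward by 4.
For imp: i(vowel)+1=j, m(cons)+4=q, p(cons)+4=t.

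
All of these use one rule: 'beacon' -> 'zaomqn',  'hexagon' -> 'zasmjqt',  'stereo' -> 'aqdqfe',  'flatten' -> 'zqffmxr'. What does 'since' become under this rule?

qozue

The output letters match the input read backwards, each shifted +12: beacon reversed is nocaeb. Two steps: reverse the string, then apply a Caesar shift of +12.
On since: reverse → ecnis; then shift: e+12=q, c+12=o, n+12=z, i+12=u, s+12=e.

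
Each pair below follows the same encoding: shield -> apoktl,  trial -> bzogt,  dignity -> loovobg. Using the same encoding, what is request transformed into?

The shift depends on letter class: consonant s→a is +8, but vowel i→o is +6. Vowels shift forward by 6 and consonants shift forward by 8.
On request: r(cons)+8=z, e(vowel)+6=k, q(cons)+8=y, u(vowel)+6=a, e(vowel)+6=k, s(cons)+8=a, t(cons)+8=b.

zkyakab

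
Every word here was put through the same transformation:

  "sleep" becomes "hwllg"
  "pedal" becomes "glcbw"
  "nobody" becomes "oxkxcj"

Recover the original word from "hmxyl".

Each letter's alphabet position (a=0..z=25) is mapped through 9·x+1 mod 26 — an affine cipher.
Undoing it on hmxyl: h(7)→3·(7−1)≡18=s; m(12)→3·(12−1)≡7=h; x(23)→3·(23−1)≡14=o; y(24)→3·(24−1)≡17=r; l(11)→3·(11−1)≡4=e (all mod 26).

shore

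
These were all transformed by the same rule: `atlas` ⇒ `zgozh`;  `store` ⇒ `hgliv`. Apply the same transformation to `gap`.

Each pair mirrors across the alphabet (a↔z, t↔g, l↔o): positions sum to 25. This is the alphabet-reversal cipher (Atbash): a becomes z, b becomes y, etc.
For gap: g↔t, a↔z, p↔k.

tzk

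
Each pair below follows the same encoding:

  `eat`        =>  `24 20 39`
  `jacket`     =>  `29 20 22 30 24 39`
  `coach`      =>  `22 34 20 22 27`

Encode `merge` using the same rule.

e is letter #5 and maps to 24: an offset of 19. Letters become their 1-based position plus 19 (so a→20, b→21, …).
On merge: m=13→32, e=5→24, r=18→37, g=7→26, e=5→24.

32 24 37 26 24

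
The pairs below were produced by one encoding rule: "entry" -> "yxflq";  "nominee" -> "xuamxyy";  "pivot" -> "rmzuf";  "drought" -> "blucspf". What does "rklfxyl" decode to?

partner

e(4)→y(24) and n(13)→x(23) fit y≡23x+10 (mod 26); the inverse of 23 mod 26 is 17. Each letter's alphabet position (a=0..z=25) is mapped through 23·x+10 mod 26 — an affine cipher.
Undoing it on rklfxyl: r(17)→17·(17−10)≡15=p; k(10)→17·(10−10)≡0=a; l(11)→17·(11−10)≡17=r; f(5)→17·(5−10)≡19=t; x(23)→17·(23−10)≡13=n; y(24)→17·(24−10)≡4=e; l(11)→17·(11−10)≡17=r (all mod 26).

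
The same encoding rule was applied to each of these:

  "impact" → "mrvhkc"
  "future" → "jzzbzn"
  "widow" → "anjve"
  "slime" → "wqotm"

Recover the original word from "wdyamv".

In impact: i→m is +4, m→r is +5, p→v is +6, a→h is +7 — the shift increases by 1 each position. Letter i (0-indexed) is shifted by i+4, so successive shifts are 4, 5, 6, ….
Undoing it on wdyamv: w−4=s, d−5=y, y−6=s, a−7=t, m−8=e, v−9=m.

system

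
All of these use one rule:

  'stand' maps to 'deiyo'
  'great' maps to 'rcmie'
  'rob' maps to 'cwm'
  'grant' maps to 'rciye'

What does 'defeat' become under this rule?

omqmie

The shift depends on letter class: consonant s→d is +11, but vowel a→i is +8. The rule splits by letter class: vowels +8, consonants +11.
For defeat: d(cons)+11=o, e(vowel)+8=m, f(cons)+11=q, e(vowel)+8=m, a(vowel)+8=i, t(cons)+11=e.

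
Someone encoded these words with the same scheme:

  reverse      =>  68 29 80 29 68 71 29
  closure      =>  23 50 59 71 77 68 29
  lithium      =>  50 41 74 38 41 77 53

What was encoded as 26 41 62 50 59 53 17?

The formula is n = 3×(alphabet index, a=1) + 14.
Undoing it on 26 41 62 50 59 53 17: 26→(26−14)÷3=4=d, 41→(41−14)÷3=9=i, 62→(62−14)÷3=16=p, 50→(50−14)÷3=12=l, 59→(59−14)÷3=15=o, 53→(53−14)÷3=13=m, 17→(17−14)÷3=1=a.

diploma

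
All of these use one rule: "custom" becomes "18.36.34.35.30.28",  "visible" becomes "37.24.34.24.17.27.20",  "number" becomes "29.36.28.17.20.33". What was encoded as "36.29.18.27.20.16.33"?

The number is (letter's place in the alphabet, a=1) + 15.
Decoding 36.29.18.27.20.16.33: 36→(36−15)÷1=21=u, 29→(29−15)÷1=14=n, 18→(18−15)÷1=3=c, 27→(27−15)÷1=12=l, 20→(20−15)÷1=5=e, 16→(16−15)÷1=1=a, 33→(33−15)÷1=18=r.

unclear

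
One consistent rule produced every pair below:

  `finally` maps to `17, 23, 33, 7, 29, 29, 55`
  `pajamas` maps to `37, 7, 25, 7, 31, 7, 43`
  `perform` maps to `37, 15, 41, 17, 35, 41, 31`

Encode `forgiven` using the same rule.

17, 35, 41, 19, 23, 49, 15, 33

f(#6)→17 and i(#9)→23: differences scale by 2, so n = 2·pos + 5. The formula is n = 2×(alphabet index, a=1) + 5.
On forgiven: f=6→17, o=15→35, r=18→41, g=7→19, i=9→23, v=22→49, e=5→15, n=14→33.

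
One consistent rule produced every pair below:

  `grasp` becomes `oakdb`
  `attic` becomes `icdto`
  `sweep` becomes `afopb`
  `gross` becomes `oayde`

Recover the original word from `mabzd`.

In grasp: g→o is +8, r→a is +9, a→k is +10, s→d is +11 — the shift increases by 1 each position. Letter i (0-indexed) is shifted by i+8, so successive shifts are 8, 9, 10, ….
Reversing it on mabzd: m−8=e, a−9=r, b−10=r, z−11=o, d−12=r.

error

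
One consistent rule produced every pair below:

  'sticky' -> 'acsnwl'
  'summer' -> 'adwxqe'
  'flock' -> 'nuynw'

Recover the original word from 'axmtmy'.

social

In sticky: s→a is +8, t→c is +9, i→s is +10, c→n is +11 — the shift increases by 1 each position. Each letter shifts forward by (position + 8), i.e. 8, 9, 10, … — the shift grows by one for each successive letter.
Decoding axmtmy: a−8=s, x−9=o, m−10=c, t−11=i, m−12=a, y−13=l.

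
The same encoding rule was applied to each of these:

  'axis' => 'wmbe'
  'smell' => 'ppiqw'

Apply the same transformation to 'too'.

The output letters match the input read backwards, each shifted +4: axis reversed is sixa. Read the word backwards and shift each letter +4.
Applying it to too: reverse → oot; then shift: o+4=s, o+4=s, t+4=x.

ssx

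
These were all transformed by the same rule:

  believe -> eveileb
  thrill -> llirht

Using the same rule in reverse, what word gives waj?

The output letters match the input read backwards: believe reversed is eveileb. It's just the letters in reverse order.
Reversing it on waj: then reverse → jaw.

jaw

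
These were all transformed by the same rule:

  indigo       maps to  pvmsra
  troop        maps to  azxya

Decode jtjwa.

clamp

In indigo: i→p is +7, n→v is +8, d→m is +9, i→s is +10 — the shift increases by 1 each position. Each letter shifts forward by (position + 7), i.e. 7, 8, 9, … — the shift grows by one for each successive letter.
Undoing it on jtjwa: j−7=c, t−8=l, j−9=a, w−10=m, a−11=p.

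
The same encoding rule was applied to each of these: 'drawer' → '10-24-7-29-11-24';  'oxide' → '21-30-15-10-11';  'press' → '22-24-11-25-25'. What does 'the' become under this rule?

Each letter is replaced by its alphabet position (a=1..z=26) + 6.
On the: t=20→26, h=8→14, e=5→11.

26-14-11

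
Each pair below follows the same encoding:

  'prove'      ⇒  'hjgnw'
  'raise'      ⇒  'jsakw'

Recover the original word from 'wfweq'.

enemy

Compare letters: p→h is +18, r→j is +18, o→g is +18 — a constant shift. Each letter is shifted forward by 18 in the alphabet (a Caesar shift of +18).
Undoing it on wfweq: w−18=e, f−18=n, w−18=e, e−18=m, q−18=y.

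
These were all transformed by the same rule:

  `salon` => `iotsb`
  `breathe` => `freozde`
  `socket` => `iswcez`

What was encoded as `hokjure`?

vampire

Treating letters as 0–25, the rule is x ↦ 17x + 14 (mod 26).
Reversing it on hokjure: h(7)→23·(7−14)≡21=v; o(14)→23·(14−14)≡0=a; k(10)→23·(10−14)≡12=m; j(9)→23·(9−14)≡15=p; u(20)→23·(20−14)≡8=i; r(17)→23·(17−14)≡17=r; e(4)→23·(4−14)≡4=e (all mod 26).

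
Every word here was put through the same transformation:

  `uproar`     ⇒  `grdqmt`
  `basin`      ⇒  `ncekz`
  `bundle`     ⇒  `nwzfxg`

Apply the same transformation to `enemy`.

Shifts by position in uproar: pos 0: u→g (+12), pos 1: p→r (+2), pos 2: r→d (+12), pos 3: o→q (+2) — repeating every 2. A repeating key of period 2 is used — shifts +12, +2 over and over.
For enemy: e+12=q, n+2=p, e+12=q, m+2=o, y+12=k.

qpqok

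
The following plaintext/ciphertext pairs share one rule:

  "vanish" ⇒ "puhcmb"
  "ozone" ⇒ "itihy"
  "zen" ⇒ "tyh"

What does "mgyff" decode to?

It's a constant shift of +20 (ROT20).
Decoding mgyff: m−20=s, g−20=m, y−20=e, f−20=l, f−20=l.

smell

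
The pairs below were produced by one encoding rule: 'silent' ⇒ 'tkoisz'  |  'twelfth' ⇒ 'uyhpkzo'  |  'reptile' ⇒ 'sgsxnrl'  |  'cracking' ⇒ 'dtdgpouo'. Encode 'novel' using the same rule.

In silent: s→t is +1, i→k is +2, l→o is +3, e→i is +4 — the shift increases by 1 each position. Letter i (0-indexed) is shifted by i+1, so successive shifts are 1, 2, 3, ….
On novel: n+1=o, o+2=q, v+3=y, e+4=i, l+5=q.

oqyiq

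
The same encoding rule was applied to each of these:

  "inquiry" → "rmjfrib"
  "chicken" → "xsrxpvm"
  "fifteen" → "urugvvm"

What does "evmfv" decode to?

venue

Letters are reflected about the middle of the alphabet (position → 25−position): Atbash.
Undoing it on evmfv: e↔v, v↔e, m↔n, f↔u, v↔e.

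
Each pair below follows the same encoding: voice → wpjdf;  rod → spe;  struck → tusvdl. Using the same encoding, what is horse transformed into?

ipstf

Compare letters: v→w is +1, o→p is +1, i→j is +1 — a constant shift. Each letter is shifted forward by 1 in the alphabet (a Caesar shift of +1).
Applying it to horse: h+1=i, o+1=p, r+1=s, s+1=t, e+1=f.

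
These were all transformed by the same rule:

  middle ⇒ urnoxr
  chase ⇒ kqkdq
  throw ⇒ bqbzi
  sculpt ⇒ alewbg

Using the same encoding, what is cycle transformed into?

In middle: m→u is +8, i→r is +9, d→n is +10, d→o is +11 — the shift increases by 1 each position. Each letter shifts forward by (position + 8), i.e. 8, 9, 10, … — the shift grows by one for each successive letter.
Applying it to cycle: c+8=k, y+9=h, c+10=m, l+11=w, e+12=q.

khmwq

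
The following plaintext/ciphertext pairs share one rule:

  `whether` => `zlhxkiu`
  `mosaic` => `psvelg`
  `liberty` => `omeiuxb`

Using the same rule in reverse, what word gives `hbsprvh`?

explore

The shifts repeat in a cycle of length 2: positions 0,1,… shift by +3, +4, then the pattern repeats.
Undoing it on hbsprvh: h−3=e, b−4=x, s−3=p, p−4=l, r−3=o, v−4=r, h−3=e.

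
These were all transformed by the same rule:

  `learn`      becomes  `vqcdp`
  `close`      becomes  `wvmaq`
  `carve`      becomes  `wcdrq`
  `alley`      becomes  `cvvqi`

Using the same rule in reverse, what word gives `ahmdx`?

This is an affine cipher: with a=0,…,z=25, each position x becomes (23x+2) mod 26.
Reversing it on ahmdx: a(0)→17·(0−2)≡18=s; h(7)→17·(7−2)≡7=h; m(12)→17·(12−2)≡14=o; d(3)→17·(3−2)≡17=r; x(23)→17·(23−2)≡19=t (all mod 26).

short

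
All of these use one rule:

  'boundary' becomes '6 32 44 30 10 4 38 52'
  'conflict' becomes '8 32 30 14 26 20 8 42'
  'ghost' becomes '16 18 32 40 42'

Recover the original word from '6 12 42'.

bet

Each letter becomes 2×(its alphabet position, a=1..z=26) + 2.
Undoing it on 6 12 42: 6→(6−2)÷2=2=b, 12→(12−2)÷2=5=e, 42→(42−2)÷2=20=t.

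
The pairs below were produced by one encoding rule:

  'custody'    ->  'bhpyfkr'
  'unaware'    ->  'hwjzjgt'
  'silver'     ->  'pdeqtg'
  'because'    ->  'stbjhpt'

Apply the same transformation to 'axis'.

jidp

c(2)→b(1) and u(20)→h(7) fit y≡9x+9 (mod 26); the inverse of 9 mod 26 is 3. Each letter's alphabet position (a=0..z=25) is mapped through 9·x+9 mod 26 — an affine cipher.
Applying it to axis: a(0)→9·0+9≡9=j; x(23)→9·23+9≡8=i; i(8)→9·8+9≡3=d; s(18)→9·18+9≡15=p (all mod 26).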